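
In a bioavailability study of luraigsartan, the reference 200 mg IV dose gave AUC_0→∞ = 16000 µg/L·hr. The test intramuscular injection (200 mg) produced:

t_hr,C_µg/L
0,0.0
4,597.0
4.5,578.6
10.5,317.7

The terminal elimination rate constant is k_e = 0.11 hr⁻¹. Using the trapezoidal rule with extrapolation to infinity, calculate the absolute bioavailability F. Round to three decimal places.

F = 0.442

Trapezoidal AUC_0→10.5 (intramuscular injection):
  [0→4]: (0.0+597.0)/2 × 4 = 1194.0
  [4→4.5]: (597.0+578.6)/2 × 0.5 = 293.9
  [4.5→10.5]: (578.6+317.7)/2 × 6 = 2688.9
  Sum = 4176.8 µg/L·hr
Tail: C_last/k_e = 317.7/0.11 = 2888.182
AUC_0→∞ (intramuscular injection) = 4176.8 + 2888.182 = 7064.982 µg/L·hr
F = (AUC_ev/D_ev)/(AUC_iv/D_iv) = (7064.982/200)/(16000/200) = 35.32491/80 = 0.4416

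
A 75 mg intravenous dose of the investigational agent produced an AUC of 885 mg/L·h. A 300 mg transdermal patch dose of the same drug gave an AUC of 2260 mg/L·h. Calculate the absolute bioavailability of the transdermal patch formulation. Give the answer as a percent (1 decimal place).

F = (AUC_ev / D_ev) / (AUC_iv / D_iv)
  = (2260/300) / (885/75)
  = 7.53333 / 11.8 = 0.6384
  = 63.84%

F = 63.8%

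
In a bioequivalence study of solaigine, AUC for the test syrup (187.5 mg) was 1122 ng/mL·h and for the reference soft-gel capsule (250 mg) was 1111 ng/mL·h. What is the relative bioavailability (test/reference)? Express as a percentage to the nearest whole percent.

F_rel = 135%

F_rel = (AUC_test/D_test) / (AUC_ref/D_ref)
      = (1122/187.5) / (1111/250)
      = 5.984 / 4.444 = 1.3465 = 134.65%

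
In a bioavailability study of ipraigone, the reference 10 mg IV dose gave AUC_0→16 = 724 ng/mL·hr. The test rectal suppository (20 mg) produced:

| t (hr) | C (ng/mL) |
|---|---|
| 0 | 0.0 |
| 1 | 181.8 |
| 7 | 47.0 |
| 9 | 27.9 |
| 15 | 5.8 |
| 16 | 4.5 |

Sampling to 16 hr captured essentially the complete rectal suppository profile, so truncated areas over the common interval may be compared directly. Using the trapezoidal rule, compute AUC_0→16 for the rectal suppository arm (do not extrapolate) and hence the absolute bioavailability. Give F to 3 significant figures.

F = 0.662

Trapezoidal AUC_0→16 (rectal suppository):
  [0→1]: (0.0+181.8)/2 × 1 = 90.9
  [1→7]: (181.8+47.0)/2 × 6 = 686.4
  [7→9]: (47.0+27.9)/2 × 2 = 74.9
  [9→15]: (27.9+5.8)/2 × 6 = 101.1
  [15→16]: (5.8+4.5)/2 × 1 = 5.15
  Sum = 958.45 ng/mL·hr
F = (AUC_ev/D_ev)/(AUC_iv/D_iv) = (958.45/20)/(724/10) = 47.9225/72.4 = 0.6619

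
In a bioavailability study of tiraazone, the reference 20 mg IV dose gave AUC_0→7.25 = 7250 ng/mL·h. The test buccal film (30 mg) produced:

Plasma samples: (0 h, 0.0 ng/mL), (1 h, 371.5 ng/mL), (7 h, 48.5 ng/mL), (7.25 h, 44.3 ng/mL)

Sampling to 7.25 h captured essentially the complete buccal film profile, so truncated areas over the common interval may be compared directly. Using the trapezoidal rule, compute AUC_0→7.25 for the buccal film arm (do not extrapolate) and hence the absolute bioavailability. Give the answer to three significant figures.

F = 0.134

Trapezoidal AUC_0→7.25 (buccal film):
  [0→1]: (0.0+371.5)/2 × 1 = 185.75
  [1→7]: (371.5+48.5)/2 × 6 = 1260.0
  [7→7.25]: (48.5+44.3)/2 × 0.25 = 11.6
  Sum = 1457.35 ng/mL·h
F = (AUC_ev/D_ev)/(AUC_iv/D_iv) = (1457.35/30)/(7250/20) = 48.5783/362.5 = 0.1340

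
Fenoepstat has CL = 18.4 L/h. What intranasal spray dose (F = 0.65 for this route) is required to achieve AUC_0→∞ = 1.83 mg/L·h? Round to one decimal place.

Dose = CL × AUC_0→∞ / F
     = 18.4 × 1.83 / 0.65 = 51.8031 mg

Dose = 51.8 mg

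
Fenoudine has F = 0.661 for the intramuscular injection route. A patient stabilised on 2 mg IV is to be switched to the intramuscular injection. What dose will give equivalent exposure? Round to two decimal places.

D_intramuscular = 3.03 mg

For equal systemic exposure: F × D_ev = D_iv
D_ev = D_iv / F = 2 / 0.661 = 3.02572 mg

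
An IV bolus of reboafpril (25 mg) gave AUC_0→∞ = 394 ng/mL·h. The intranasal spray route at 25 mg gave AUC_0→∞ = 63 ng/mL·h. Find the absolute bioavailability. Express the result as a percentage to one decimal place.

F = (AUC_ev / D_ev) / (AUC_iv / D_iv)
  = (63/25) / (394/25)
  = 2.52 / 15.76 = 0.1599
  = 15.99%

F = 16.0%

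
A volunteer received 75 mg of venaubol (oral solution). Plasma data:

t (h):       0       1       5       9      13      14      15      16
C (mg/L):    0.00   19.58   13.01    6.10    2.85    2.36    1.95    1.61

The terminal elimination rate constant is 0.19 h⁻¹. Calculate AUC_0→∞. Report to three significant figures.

Trapezoidal AUC_0→16:
  [0→1]: (0.00+19.58)/2 × 1 = 9.79
  [1→5]: (19.58+13.01)/2 × 4 = 65.18
  [5→9]: (13.01+6.10)/2 × 4 = 38.22
  [9→13]: (6.10+2.85)/2 × 4 = 17.9
  [13→14]: (2.85+2.36)/2 × 1 = 2.605
  [14→15]: (2.36+1.95)/2 × 1 = 2.155
  [15→16]: (1.95+1.61)/2 × 1 = 1.78
  Sum = 137.63 mg/L·h
Extrapolated tail: C_last / k_e = 1.61 / 0.19 = 8.474
AUC_0→∞ = 137.63 + 8.474 = 146.104 mg/L·h

AUC = 146 mg/L·h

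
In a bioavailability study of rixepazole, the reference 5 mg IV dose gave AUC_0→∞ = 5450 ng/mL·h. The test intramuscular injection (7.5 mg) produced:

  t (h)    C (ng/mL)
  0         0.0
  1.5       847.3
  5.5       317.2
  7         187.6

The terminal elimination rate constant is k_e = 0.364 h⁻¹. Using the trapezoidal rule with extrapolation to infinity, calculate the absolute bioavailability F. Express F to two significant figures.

Trapezoidal AUC_0→7 (intramuscular injection):
  [0→1.5]: (0.0+847.3)/2 × 1.5 = 635.475
  [1.5→5.5]: (847.3+317.2)/2 × 4 = 2329.0
  [5.5→7]: (317.2+187.6)/2 × 1.5 = 378.6
  Sum = 3343.075 ng/mL·h
Tail: C_last/k_e = 187.6/0.364 = 515.385
AUC_0→∞ (intramuscular injection) = 3343.075 + 515.385 = 3858.46 ng/mL·h
F = (AUC_ev/D_ev)/(AUC_iv/D_iv) = (3858.46/7.5)/(5450/5) = 514.461/1090 = 0.4720

F = 0.47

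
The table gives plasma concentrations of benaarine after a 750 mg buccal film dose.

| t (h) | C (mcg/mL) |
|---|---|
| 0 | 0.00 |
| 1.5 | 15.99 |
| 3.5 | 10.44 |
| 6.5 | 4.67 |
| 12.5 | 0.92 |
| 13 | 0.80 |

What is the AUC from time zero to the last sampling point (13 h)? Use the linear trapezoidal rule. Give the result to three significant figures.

Trapezoidal AUC_0→13:
  [0→1.5]: (0.00+15.99)/2 × 1.5 = 11.9925
  [1.5→3.5]: (15.99+10.44)/2 × 2 = 26.43
  [3.5→6.5]: (10.44+4.67)/2 × 3 = 22.665
  [6.5→12.5]: (4.67+0.92)/2 × 6 = 16.77
  [12.5→13]: (0.92+0.80)/2 × 0.5 = 0.43
  Sum = 78.2875 mcg/mL·h

AUC = 78.3 mcg/mL·h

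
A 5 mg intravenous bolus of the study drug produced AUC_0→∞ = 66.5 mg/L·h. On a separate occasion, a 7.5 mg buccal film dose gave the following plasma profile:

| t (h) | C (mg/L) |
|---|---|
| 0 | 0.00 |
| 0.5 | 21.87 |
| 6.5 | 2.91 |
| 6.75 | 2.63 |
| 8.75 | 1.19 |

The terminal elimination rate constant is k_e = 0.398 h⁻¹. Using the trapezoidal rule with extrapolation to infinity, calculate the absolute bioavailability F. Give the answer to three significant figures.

Trapezoidal AUC_0→8.75 (buccal film):
  [0→0.5]: (0.00+21.87)/2 × 0.5 = 5.4675
  [0.5→6.5]: (21.87+2.91)/2 × 6 = 74.34
  [6.5→6.75]: (2.91+2.63)/2 × 0.25 = 0.6925
  [6.75→8.75]: (2.63+1.19)/2 × 2 = 3.82
  Sum = 84.32 mg/L·h
Tail: C_last/k_e = 1.19/0.398 = 2.990
AUC_0→∞ (buccal film) = 84.32 + 2.990 = 87.31 mg/L·h
F = (AUC_ev/D_ev)/(AUC_iv/D_iv) = (87.31/7.5)/(66.5/5) = 11.6413/13.3 = 0.8753

F = 0.875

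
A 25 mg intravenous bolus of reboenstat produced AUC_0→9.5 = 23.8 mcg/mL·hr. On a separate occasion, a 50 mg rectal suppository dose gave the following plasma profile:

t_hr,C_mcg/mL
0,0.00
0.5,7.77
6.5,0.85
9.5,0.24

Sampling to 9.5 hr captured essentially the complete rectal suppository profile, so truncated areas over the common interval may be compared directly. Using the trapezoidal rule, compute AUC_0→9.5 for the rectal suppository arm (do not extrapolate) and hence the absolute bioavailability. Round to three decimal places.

Trapezoidal AUC_0→9.5 (rectal suppository):
  [0→0.5]: (0.00+7.77)/2 × 0.5 = 1.9425
  [0.5→6.5]: (7.77+0.85)/2 × 6 = 25.86
  [6.5→9.5]: (0.85+0.24)/2 × 3 = 1.635
  Sum = 29.4375 mcg/mL·hr
F = (AUC_ev/D_ev)/(AUC_iv/D_iv) = (29.4375/50)/(23.8/25) = 0.58875/0.952 = 0.6184

F = 0.618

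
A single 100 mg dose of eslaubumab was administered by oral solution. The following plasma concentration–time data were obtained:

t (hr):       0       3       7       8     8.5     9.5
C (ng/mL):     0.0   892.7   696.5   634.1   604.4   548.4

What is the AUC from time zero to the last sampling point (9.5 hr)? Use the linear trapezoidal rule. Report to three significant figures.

Trapezoidal AUC_0→9.5:
  [0→3]: (0.0+892.7)/2 × 3 = 1339.05
  [3→7]: (892.7+696.5)/2 × 4 = 3178.4
  [7→8]: (696.5+634.1)/2 × 1 = 665.3
  [8→8.5]: (634.1+604.4)/2 × 0.5 = 309.625
  [8.5→9.5]: (604.4+548.4)/2 × 1 = 576.4
  Sum = 6068.775 ng/mL·hr

AUC = 6070 ng/mL·hr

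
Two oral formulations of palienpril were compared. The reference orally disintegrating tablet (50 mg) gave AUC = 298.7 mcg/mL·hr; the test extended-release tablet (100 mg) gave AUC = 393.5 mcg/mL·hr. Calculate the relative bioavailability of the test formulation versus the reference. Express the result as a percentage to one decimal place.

F_rel = (AUC_test/D_test) / (AUC_ref/D_ref)
      = (393.5/100) / (298.7/50)
      = 3.935 / 5.974 = 0.6587 = 65.87%

F_rel = 65.9%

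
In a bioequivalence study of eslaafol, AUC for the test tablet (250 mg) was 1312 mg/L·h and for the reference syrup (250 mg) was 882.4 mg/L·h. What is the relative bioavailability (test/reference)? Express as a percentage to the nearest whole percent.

F_rel = 149%

F_rel = (AUC_test/D_test) / (AUC_ref/D_ref)
      = (1312/250) / (882.4/250)
      = 5.248 / 3.5296 = 1.4869 = 148.69%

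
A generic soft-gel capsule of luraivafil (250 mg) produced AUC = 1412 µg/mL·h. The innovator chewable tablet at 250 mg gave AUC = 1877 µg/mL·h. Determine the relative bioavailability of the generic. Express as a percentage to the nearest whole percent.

F_rel = 75%

F_rel = (AUC_test/D_test) / (AUC_ref/D_ref)
      = (1412/250) / (1877/250)
      = 5.648 / 7.508 = 0.7523 = 75.23%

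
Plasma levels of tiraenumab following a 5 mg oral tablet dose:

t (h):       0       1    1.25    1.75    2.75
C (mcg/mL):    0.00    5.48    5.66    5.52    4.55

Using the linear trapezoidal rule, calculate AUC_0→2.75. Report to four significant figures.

AUC = 11.96 mcg/mL·h

Trapezoidal AUC_0→2.75:
  [0→1]: (0.00+5.48)/2 × 1 = 2.74
  [1→1.25]: (5.48+5.66)/2 × 0.25 = 1.3925
  [1.25→1.75]: (5.66+5.52)/2 × 0.5 = 2.795
  [1.75→2.75]: (5.52+4.55)/2 × 1 = 5.035
  Sum = 11.9625 mcg/mL·h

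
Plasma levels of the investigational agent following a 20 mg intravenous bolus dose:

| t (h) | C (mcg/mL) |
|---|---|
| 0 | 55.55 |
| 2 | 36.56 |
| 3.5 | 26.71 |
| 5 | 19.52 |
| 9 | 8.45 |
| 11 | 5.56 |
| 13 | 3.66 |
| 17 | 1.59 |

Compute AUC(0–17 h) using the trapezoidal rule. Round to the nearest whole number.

AUC = 264 mcg/mL·h

Trapezoidal AUC_0→17:
  [0→2]: (55.55+36.56)/2 × 2 = 92.11
  [2→3.5]: (36.56+26.71)/2 × 1.5 = 47.4525
  [3.5→5]: (26.71+19.52)/2 × 1.5 = 34.6725
  [5→9]: (19.52+8.45)/2 × 4 = 55.94
  [9→11]: (8.45+5.56)/2 × 2 = 14.01
  [11→13]: (5.56+3.66)/2 × 2 = 9.22
  [13→17]: (3.66+1.59)/2 × 4 = 10.5
  Sum = 263.905 mcg/mL·h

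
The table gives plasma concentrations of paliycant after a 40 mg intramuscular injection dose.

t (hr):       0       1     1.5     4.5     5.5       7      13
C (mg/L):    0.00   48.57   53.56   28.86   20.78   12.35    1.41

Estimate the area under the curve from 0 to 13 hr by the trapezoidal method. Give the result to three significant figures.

Trapezoidal AUC_0→13:
  [0→1]: (0.00+48.57)/2 × 1 = 24.285
  [1→1.5]: (48.57+53.56)/2 × 0.5 = 25.5325
  [1.5→4.5]: (53.56+28.86)/2 × 3 = 123.63
  [4.5→5.5]: (28.86+20.78)/2 × 1 = 24.82
  [5.5→7]: (20.78+12.35)/2 × 1.5 = 24.8475
  [7→13]: (12.35+1.41)/2 × 6 = 41.28
  Sum = 264.395 mg/L·hr

AUC = 264 mg/L·hr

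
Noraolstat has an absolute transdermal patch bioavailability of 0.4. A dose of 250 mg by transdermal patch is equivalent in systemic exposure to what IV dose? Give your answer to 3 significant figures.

Systemic exposure from an extravascular dose = F × D_ev, so the equivalent IV dose is F × D_ev.
D_iv = F × D_ev = 0.4 × 250 = 100 mg

D_iv = 100 mg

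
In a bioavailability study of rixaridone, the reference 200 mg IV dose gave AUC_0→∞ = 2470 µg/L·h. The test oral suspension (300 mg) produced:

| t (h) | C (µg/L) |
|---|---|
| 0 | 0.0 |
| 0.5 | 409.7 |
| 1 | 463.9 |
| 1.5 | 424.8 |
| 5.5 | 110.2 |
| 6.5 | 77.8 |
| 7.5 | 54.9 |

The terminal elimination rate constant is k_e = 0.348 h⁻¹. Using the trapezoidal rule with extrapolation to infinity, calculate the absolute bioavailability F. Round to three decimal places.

Trapezoidal AUC_0→7.5 (oral suspension):
  [0→0.5]: (0.0+409.7)/2 × 0.5 = 102.425
  [0.5→1]: (409.7+463.9)/2 × 0.5 = 218.4
  [1→1.5]: (463.9+424.8)/2 × 0.5 = 222.175
  [1.5→5.5]: (424.8+110.2)/2 × 4 = 1070.0
  [5.5→6.5]: (110.2+77.8)/2 × 1 = 94.0
  [6.5→7.5]: (77.8+54.9)/2 × 1 = 66.35
  Sum = 1773.35 µg/L·h
Tail: C_last/k_e = 54.9/0.348 = 157.759
AUC_0→∞ (oral suspension) = 1773.35 + 157.759 = 1931.109 µg/L·h
F = (AUC_ev/D_ev)/(AUC_iv/D_iv) = (1931.109/300)/(2470/200) = 6.43703/12.35 = 0.5212

F = 0.521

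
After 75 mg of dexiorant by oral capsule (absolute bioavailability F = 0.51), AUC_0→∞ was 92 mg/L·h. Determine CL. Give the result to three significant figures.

CL = 0.416 L/h

CL = F × Dose / AUC_0→∞
   = 0.51 × 75 / 92 = 0.415761 L/h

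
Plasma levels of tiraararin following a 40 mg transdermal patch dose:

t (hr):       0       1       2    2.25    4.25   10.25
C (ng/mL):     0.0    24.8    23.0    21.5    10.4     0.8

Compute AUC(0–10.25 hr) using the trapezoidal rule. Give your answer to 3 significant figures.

Trapezoidal AUC_0→10.25:
  [0→1]: (0.0+24.8)/2 × 1 = 12.4
  [1→2]: (24.8+23.0)/2 × 1 = 23.9
  [2→2.25]: (23.0+21.5)/2 × 0.25 = 5.5625
  [2.25→4.25]: (21.5+10.4)/2 × 2 = 31.9
  [4.25→10.25]: (10.4+0.8)/2 × 6 = 33.6
  Sum = 107.3625 ng/mL·hr

AUC = 107 ng/mL·hr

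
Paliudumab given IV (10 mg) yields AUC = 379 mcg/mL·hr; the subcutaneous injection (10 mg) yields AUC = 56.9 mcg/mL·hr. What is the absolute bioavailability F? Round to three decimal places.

F = 0.150

F = (AUC_ev / D_ev) / (AUC_iv / D_iv)
  = (56.9/10) / (379/10)
  = 5.69 / 37.9 = 0.1501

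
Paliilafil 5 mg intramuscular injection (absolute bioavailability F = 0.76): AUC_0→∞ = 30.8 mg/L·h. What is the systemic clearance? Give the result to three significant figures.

CL = F × Dose / AUC_0→∞
   = 0.76 × 5 / 30.8 = 0.123377 L/h

CL = 0.123 L/h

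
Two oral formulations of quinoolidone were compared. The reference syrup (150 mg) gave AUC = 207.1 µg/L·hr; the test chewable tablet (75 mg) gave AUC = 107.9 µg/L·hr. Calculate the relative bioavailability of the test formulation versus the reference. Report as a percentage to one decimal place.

F_rel = 104.2%

F_rel = (AUC_test/D_test) / (AUC_ref/D_ref)
      = (107.9/75) / (207.1/150)
      = 1.43867 / 1.38067 = 1.0420 = 104.20%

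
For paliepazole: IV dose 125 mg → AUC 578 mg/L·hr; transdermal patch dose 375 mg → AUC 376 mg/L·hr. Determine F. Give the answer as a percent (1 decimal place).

F = 21.7%

F = (AUC_ev / D_ev) / (AUC_iv / D_iv)
  = (376/375) / (578/125)
  = 1.00267 / 4.624 = 0.2168
  = 21.68%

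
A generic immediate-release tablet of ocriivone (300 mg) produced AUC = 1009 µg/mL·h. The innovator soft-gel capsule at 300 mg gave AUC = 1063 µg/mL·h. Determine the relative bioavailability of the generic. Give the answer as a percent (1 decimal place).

F_rel = (AUC_test/D_test) / (AUC_ref/D_ref)
      = (1009/300) / (1063/300)
      = 3.36333 / 3.54333 = 0.9492 = 94.92%

F_rel = 94.9%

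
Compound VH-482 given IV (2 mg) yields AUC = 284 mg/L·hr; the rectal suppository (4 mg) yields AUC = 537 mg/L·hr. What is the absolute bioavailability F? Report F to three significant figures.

F = (AUC_ev / D_ev) / (AUC_iv / D_iv)
  = (537/4) / (284/2)
  = 134.25 / 142 = 0.9454

F = 0.945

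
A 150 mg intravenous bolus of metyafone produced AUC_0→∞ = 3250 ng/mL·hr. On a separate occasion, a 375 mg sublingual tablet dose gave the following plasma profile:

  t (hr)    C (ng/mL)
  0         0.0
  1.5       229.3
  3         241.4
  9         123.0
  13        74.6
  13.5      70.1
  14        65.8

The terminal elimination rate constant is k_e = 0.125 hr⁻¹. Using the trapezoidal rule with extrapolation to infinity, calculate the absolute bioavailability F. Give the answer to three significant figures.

F = 0.321

Trapezoidal AUC_0→14 (sublingual tablet):
  [0→1.5]: (0.0+229.3)/2 × 1.5 = 171.975
  [1.5→3]: (229.3+241.4)/2 × 1.5 = 353.025
  [3→9]: (241.4+123.0)/2 × 6 = 1093.2
  [9→13]: (123.0+74.6)/2 × 4 = 395.2
  [13→13.5]: (74.6+70.1)/2 × 0.5 = 36.175
  [13.5→14]: (70.1+65.8)/2 × 0.5 = 33.975
  Sum = 2083.55 ng/mL·hr
Tail: C_last/k_e = 65.8/0.125 = 526.400
AUC_0→∞ (sublingual tablet) = 2083.55 + 526.400 = 2609.95 ng/mL·hr
F = (AUC_ev/D_ev)/(AUC_iv/D_iv) = (2609.95/375)/(3250/150) = 6.95987/21.6667 = 0.3212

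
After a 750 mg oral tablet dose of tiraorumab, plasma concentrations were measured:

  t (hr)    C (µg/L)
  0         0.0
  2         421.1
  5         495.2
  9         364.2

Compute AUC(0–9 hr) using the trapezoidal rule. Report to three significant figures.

Trapezoidal AUC_0→9:
  [0→2]: (0.0+421.1)/2 × 2 = 421.1
  [2→5]: (421.1+495.2)/2 × 3 = 1374.45
  [5→9]: (495.2+364.2)/2 × 4 = 1718.8
  Sum = 3514.35 µg/L·hr

AUC = 3510 µg/L·hr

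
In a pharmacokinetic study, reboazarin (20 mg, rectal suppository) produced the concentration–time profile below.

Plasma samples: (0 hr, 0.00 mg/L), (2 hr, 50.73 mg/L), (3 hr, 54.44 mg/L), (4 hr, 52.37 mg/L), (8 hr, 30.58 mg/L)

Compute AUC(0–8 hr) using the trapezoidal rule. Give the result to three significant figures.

AUC = 323 mg/L·hr

Trapezoidal AUC_0→8:
  [0→2]: (0.00+50.73)/2 × 2 = 50.73
  [2→3]: (50.73+54.44)/2 × 1 = 52.585
  [3→4]: (54.44+52.37)/2 × 1 = 53.405
  [4→8]: (52.37+30.58)/2 × 4 = 165.9
  Sum = 322.62 mg/L·hr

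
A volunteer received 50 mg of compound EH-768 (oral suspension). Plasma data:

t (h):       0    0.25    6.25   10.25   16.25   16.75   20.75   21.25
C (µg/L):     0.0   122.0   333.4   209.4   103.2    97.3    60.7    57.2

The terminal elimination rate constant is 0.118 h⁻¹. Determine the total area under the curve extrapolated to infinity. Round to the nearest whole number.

AUC = 4285 µg/L·h

Trapezoidal AUC_0→21.25:
  [0→0.25]: (0.0+122.0)/2 × 0.25 = 15.25
  [0.25→6.25]: (122.0+333.4)/2 × 6 = 1366.2
  [6.25→10.25]: (333.4+209.4)/2 × 4 = 1085.6
  [10.25→16.25]: (209.4+103.2)/2 × 6 = 937.8
  [16.25→16.75]: (103.2+97.3)/2 × 0.5 = 50.125
  [16.75→20.75]: (97.3+60.7)/2 × 4 = 316.0
  [20.75→21.25]: (60.7+57.2)/2 × 0.5 = 29.475
  Sum = 3800.45 µg/L·h
Extrapolated tail: C_last / k_e = 57.2 / 0.118 = 484.746
AUC_0→∞ = 3800.45 + 484.746 = 4285.196 µg/L·h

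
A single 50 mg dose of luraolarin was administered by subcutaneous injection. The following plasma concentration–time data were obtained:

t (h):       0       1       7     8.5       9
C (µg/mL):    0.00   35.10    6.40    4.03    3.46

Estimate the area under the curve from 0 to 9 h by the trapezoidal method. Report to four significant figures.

Trapezoidal AUC_0→9:
  [0→1]: (0.00+35.10)/2 × 1 = 17.55
  [1→7]: (35.10+6.40)/2 × 6 = 124.5
  [7→8.5]: (6.40+4.03)/2 × 1.5 = 7.8225
  [8.5→9]: (4.03+3.46)/2 × 0.5 = 1.8725
  Sum = 151.745 µg/mL·h

AUC = 151.7 µg/mL·h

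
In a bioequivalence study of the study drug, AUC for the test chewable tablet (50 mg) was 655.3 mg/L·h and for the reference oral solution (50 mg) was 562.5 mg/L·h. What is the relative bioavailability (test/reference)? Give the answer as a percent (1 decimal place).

F_rel = (AUC_test/D_test) / (AUC_ref/D_ref)
      = (655.3/50) / (562.5/50)
      = 13.106 / 11.25 = 1.1650 = 116.50%

F_rel = 116.5%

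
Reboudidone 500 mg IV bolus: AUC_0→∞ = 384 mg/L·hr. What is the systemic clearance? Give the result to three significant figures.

CL = Dose_iv / AUC_0→∞
   = 500 / 384 = 1.30208 L/hr

CL = 1.30 L/hr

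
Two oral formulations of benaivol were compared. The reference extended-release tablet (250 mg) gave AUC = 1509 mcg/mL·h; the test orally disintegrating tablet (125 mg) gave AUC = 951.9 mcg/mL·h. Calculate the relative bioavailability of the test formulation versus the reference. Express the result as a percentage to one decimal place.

F_rel = 126.2%

F_rel = (AUC_test/D_test) / (AUC_ref/D_ref)
      = (951.9/125) / (1509/250)
      = 7.6152 / 6.036 = 1.2616 = 126.16%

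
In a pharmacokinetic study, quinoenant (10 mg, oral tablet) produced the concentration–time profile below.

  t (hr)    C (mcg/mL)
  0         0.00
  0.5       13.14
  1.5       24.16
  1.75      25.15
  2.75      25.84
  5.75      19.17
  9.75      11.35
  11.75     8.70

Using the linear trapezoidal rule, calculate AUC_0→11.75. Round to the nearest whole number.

Trapezoidal AUC_0→11.75:
  [0→0.5]: (0.00+13.14)/2 × 0.5 = 3.285
  [0.5→1.5]: (13.14+24.16)/2 × 1 = 18.65
  [1.5→1.75]: (24.16+25.15)/2 × 0.25 = 6.16375
  [1.75→2.75]: (25.15+25.84)/2 × 1 = 25.495
  [2.75→5.75]: (25.84+19.17)/2 × 3 = 67.515
  [5.75→9.75]: (19.17+11.35)/2 × 4 = 61.04
  [9.75→11.75]: (11.35+8.70)/2 × 2 = 20.05
  Sum = 202.19875 mcg/mL·hr

AUC = 202 mcg/mL·hr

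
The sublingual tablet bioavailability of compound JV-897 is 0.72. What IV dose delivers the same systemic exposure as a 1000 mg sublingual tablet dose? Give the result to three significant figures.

D_iv = 720 mg

Systemic exposure from an extravascular dose = F × D_ev, so the equivalent IV dose is F × D_ev.
D_iv = F × D_ev = 0.72 × 1000 = 720 mg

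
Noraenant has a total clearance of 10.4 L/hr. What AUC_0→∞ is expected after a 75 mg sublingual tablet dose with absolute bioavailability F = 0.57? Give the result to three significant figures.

AUC = 4.11 mg/L·hr

AUC_0→∞ = F × Dose / CL
        = 0.57 × 75 / 10.4 = 4.11058 mg/L·hr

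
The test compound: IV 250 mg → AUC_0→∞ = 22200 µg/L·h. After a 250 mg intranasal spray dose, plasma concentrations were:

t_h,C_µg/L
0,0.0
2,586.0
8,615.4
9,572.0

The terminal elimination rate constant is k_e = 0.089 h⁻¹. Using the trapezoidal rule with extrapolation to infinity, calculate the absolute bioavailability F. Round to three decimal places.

F = 0.505

Trapezoidal AUC_0→9 (intranasal spray):
  [0→2]: (0.0+586.0)/2 × 2 = 586.0
  [2→8]: (586.0+615.4)/2 × 6 = 3604.2
  [8→9]: (615.4+572.0)/2 × 1 = 593.7
  Sum = 4783.9 µg/L·h
Tail: C_last/k_e = 572.0/0.089 = 6426.966
AUC_0→∞ (intranasal spray) = 4783.9 + 6426.966 = 11210.866 µg/L·h
F = (AUC_ev/D_ev)/(AUC_iv/D_iv) = (11210.866/250)/(22200/250) = 44.843464/88.8 = 0.5050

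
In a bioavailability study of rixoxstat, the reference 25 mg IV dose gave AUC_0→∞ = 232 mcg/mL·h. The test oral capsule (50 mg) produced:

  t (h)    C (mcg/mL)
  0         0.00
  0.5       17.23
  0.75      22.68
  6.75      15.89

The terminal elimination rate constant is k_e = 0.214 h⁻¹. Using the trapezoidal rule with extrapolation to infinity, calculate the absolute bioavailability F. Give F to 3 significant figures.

Trapezoidal AUC_0→6.75 (oral capsule):
  [0→0.5]: (0.00+17.23)/2 × 0.5 = 4.3075
  [0.5→0.75]: (17.23+22.68)/2 × 0.25 = 4.98875
  [0.75→6.75]: (22.68+15.89)/2 × 6 = 115.71
  Sum = 125.00625 mcg/mL·h
Tail: C_last/k_e = 15.89/0.214 = 74.252
AUC_0→∞ (oral capsule) = 125.00625 + 74.252 = 199.25825 mcg/mL·h
F = (AUC_ev/D_ev)/(AUC_iv/D_iv) = (199.25825/50)/(232/25) = 3.985165/9.28 = 0.4294

F = 0.429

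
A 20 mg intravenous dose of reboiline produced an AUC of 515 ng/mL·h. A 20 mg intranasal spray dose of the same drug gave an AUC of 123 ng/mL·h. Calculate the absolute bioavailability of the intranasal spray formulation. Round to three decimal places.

F = (AUC_ev / D_ev) / (AUC_iv / D_iv)
  = (123/20) / (515/20)
  = 6.15 / 25.75 = 0.2388

F = 0.239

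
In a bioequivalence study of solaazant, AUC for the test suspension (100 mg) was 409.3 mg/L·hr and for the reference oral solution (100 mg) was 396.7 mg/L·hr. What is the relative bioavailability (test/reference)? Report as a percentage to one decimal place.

F_rel = (AUC_test/D_test) / (AUC_ref/D_ref)
      = (409.3/100) / (396.7/100)
      = 4.093 / 3.967 = 1.0318 = 103.18%

F_rel = 103.2%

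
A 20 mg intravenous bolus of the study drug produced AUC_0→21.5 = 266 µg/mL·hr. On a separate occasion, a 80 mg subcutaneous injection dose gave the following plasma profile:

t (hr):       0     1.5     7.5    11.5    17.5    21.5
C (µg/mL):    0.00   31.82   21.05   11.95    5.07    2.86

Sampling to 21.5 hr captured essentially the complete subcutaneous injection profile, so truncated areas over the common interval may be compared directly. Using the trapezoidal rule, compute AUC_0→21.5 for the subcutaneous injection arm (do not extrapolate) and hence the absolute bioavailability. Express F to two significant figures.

Trapezoidal AUC_0→21.5 (subcutaneous injection):
  [0→1.5]: (0.00+31.82)/2 × 1.5 = 23.865
  [1.5→7.5]: (31.82+21.05)/2 × 6 = 158.61
  [7.5→11.5]: (21.05+11.95)/2 × 4 = 66.0
  [11.5→17.5]: (11.95+5.07)/2 × 6 = 51.06
  [17.5→21.5]: (5.07+2.86)/2 × 4 = 15.86
  Sum = 315.395 µg/mL·hr
F = (AUC_ev/D_ev)/(AUC_iv/D_iv) = (315.395/80)/(266/20) = 3.9424375/13.3 = 0.2964

F = 0.30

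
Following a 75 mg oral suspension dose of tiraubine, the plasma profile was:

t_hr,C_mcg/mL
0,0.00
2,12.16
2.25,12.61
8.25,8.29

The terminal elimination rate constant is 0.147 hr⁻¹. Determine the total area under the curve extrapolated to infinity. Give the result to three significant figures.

AUC = 134 mcg/mL·hr

Trapezoidal AUC_0→8.25:
  [0→2]: (0.00+12.16)/2 × 2 = 12.16
  [2→2.25]: (12.16+12.61)/2 × 0.25 = 3.09625
  [2.25→8.25]: (12.61+8.29)/2 × 6 = 62.7
  Sum = 77.95625 mcg/mL·hr
Extrapolated tail: C_last / k_e = 8.29 / 0.147 = 56.395
AUC_0→∞ = 77.95625 + 56.395 = 134.35125 mcg/mL·hr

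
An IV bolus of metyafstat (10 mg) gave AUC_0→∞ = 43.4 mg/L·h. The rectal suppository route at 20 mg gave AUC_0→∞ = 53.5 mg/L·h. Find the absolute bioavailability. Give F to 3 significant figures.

F = (AUC_ev / D_ev) / (AUC_iv / D_iv)
  = (53.5/20) / (43.4/10)
  = 2.675 / 4.34 = 0.6164

F = 0.616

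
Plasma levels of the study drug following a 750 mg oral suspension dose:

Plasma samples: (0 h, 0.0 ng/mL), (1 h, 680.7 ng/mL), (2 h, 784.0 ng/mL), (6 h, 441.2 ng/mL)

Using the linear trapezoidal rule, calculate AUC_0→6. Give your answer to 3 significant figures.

Trapezoidal AUC_0→6:
  [0→1]: (0.0+680.7)/2 × 1 = 340.35
  [1→2]: (680.7+784.0)/2 × 1 = 732.35
  [2→6]: (784.0+441.2)/2 × 4 = 2450.4
  Sum = 3523.1 ng/mL·h

AUC = 3520 ng/mL·h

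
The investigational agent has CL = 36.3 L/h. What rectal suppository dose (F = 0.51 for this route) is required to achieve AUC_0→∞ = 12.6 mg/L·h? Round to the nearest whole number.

Dose = 897 mg

Dose = CL × AUC_0→∞ / F
     = 36.3 × 12.6 / 0.51 = 896.824 mg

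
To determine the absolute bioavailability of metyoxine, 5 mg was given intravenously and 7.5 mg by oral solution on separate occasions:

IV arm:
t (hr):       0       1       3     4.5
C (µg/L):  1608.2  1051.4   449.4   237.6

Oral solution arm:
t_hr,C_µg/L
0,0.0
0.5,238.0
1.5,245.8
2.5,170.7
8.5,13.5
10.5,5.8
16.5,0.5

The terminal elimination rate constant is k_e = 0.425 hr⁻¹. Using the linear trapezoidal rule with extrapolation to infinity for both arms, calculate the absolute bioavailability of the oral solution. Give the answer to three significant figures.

F = 0.188

Trapezoidal AUC_0→4.5 (IV):
  [0→1]: (1608.2+1051.4)/2 × 1 = 1329.8
  [1→3]: (1051.4+449.4)/2 × 2 = 1500.8
  [3→4.5]: (449.4+237.6)/2 × 1.5 = 515.25
  Sum = 3345.85 µg/L·hr
IV tail: 237.6/0.425 = 559.059; AUC_iv,0→∞ = 3345.85 + 559.059 = 3904.909 µg/L·hr
Trapezoidal AUC_0→16.5 (oral solution):
  [0→0.5]: (0.0+238.0)/2 × 0.5 = 59.5
  [0.5→1.5]: (238.0+245.8)/2 × 1 = 241.9
  [1.5→2.5]: (245.8+170.7)/2 × 1 = 208.25
  [2.5→8.5]: (170.7+13.5)/2 × 6 = 552.6
  [8.5→10.5]: (13.5+5.8)/2 × 2 = 19.3
  [10.5→16.5]: (5.8+0.5)/2 × 6 = 18.9
  Sum = 1100.45 µg/L·hr
oral solution tail: 0.5/0.425 = 1.176; AUC_ev,0→∞ = 1100.45 + 1.176 = 1101.626 µg/L·hr
F = (AUC_ev/D_ev)/(AUC_iv/D_iv) = (1101.626/7.5)/(3904.909/5) = 146.883/780.9818 = 0.1881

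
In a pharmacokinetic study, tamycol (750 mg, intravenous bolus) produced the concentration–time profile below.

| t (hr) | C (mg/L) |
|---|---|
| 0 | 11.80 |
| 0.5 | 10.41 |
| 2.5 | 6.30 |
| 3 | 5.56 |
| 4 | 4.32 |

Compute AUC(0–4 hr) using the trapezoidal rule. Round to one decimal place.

AUC = 30.2 mg/L·hr

Trapezoidal AUC_0→4:
  [0→0.5]: (11.80+10.41)/2 × 0.5 = 5.5525
  [0.5→2.5]: (10.41+6.30)/2 × 2 = 16.71
  [2.5→3]: (6.30+5.56)/2 × 0.5 = 2.965
  [3→4]: (5.56+4.32)/2 × 1 = 4.94
  Sum = 30.1675 mg/L·hr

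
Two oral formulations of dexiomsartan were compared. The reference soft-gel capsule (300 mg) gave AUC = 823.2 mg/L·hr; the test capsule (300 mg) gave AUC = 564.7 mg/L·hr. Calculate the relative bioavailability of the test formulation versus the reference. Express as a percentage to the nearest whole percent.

F_rel = 69%

F_rel = (AUC_test/D_test) / (AUC_ref/D_ref)
      = (564.7/300) / (823.2/300)
      = 1.88233 / 2.744 = 0.6860 = 68.60%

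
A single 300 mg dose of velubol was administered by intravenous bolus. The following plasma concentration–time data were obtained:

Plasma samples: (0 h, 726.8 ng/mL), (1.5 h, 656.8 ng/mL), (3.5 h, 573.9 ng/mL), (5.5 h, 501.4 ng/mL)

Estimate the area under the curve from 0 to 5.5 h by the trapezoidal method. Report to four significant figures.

Trapezoidal AUC_0→5.5:
  [0→1.5]: (726.8+656.8)/2 × 1.5 = 1037.7
  [1.5→3.5]: (656.8+573.9)/2 × 2 = 1230.7
  [3.5→5.5]: (573.9+501.4)/2 × 2 = 1075.3
  Sum = 3343.7 ng/mL·h

AUC = 3344 ng/mL·h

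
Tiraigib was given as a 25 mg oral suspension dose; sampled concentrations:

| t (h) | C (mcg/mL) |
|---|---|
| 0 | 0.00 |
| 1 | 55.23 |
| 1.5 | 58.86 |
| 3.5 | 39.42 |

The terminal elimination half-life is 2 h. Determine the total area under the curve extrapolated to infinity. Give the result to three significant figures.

AUC = 268 mcg/mL·h

Trapezoidal AUC_0→3.5:
  [0→1]: (0.00+55.23)/2 × 1 = 27.615
  [1→1.5]: (55.23+58.86)/2 × 0.5 = 28.5225
  [1.5→3.5]: (58.86+39.42)/2 × 2 = 98.28
  Sum = 154.4175 mcg/mL·h
k_e = ln2 / t½ = 0.693147 / 2 = 0.3466 h^-1
Extrapolated tail: C_last / k_e = 39.42 / 0.3466 = 113.733
AUC_0→∞ = 154.4175 + 113.733 = 268.1505 mcg/mL·h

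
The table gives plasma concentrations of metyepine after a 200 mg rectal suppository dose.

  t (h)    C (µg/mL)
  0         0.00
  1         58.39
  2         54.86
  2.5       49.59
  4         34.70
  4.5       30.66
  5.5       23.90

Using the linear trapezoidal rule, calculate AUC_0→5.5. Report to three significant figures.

AUC = 219 µg/mL·h

Trapezoidal AUC_0→5.5:
  [0→1]: (0.00+58.39)/2 × 1 = 29.195
  [1→2]: (58.39+54.86)/2 × 1 = 56.625
  [2→2.5]: (54.86+49.59)/2 × 0.5 = 26.1125
  [2.5→4]: (49.59+34.70)/2 × 1.5 = 63.2175
  [4→4.5]: (34.70+30.66)/2 × 0.5 = 16.34
  [4.5→5.5]: (30.66+23.90)/2 × 1 = 27.28
  Sum = 218.77 µg/mL·h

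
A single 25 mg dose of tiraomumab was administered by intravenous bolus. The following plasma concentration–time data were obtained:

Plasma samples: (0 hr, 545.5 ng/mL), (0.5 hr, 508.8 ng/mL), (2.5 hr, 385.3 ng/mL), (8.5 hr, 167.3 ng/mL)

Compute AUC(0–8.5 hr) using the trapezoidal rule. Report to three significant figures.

AUC = 2820 ng/mL·hr

Trapezoidal AUC_0→8.5:
  [0→0.5]: (545.5+508.8)/2 × 0.5 = 263.575
  [0.5→2.5]: (508.8+385.3)/2 × 2 = 894.1
  [2.5→8.5]: (385.3+167.3)/2 × 6 = 1657.8
  Sum = 2815.475 ng/mL·hr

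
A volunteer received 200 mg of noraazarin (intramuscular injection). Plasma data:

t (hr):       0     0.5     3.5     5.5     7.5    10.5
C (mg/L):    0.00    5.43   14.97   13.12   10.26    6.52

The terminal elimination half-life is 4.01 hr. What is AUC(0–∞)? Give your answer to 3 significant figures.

AUC = 146 mg/L·hr

Trapezoidal AUC_0→10.5:
  [0→0.5]: (0.00+5.43)/2 × 0.5 = 1.3575
  [0.5→3.5]: (5.43+14.97)/2 × 3 = 30.6
  [3.5→5.5]: (14.97+13.12)/2 × 2 = 28.09
  [5.5→7.5]: (13.12+10.26)/2 × 2 = 23.38
  [7.5→10.5]: (10.26+6.52)/2 × 3 = 25.17
  Sum = 108.5975 mg/L·hr
k_e = ln2 / t½ = 0.693147 / 4.01 = 0.1729 hr^-1
Extrapolated tail: C_last / k_e = 6.52 / 0.1729 = 37.710
AUC_0→∞ = 108.5975 + 37.710 = 146.3075 mg/L·hr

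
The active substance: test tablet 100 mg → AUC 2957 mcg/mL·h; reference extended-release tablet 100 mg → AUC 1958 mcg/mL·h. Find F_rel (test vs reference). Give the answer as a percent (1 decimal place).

F_rel = (AUC_test/D_test) / (AUC_ref/D_ref)
      = (2957/100) / (1958/100)
      = 29.57 / 19.58 = 1.5102 = 151.02%

F_rel = 151.0%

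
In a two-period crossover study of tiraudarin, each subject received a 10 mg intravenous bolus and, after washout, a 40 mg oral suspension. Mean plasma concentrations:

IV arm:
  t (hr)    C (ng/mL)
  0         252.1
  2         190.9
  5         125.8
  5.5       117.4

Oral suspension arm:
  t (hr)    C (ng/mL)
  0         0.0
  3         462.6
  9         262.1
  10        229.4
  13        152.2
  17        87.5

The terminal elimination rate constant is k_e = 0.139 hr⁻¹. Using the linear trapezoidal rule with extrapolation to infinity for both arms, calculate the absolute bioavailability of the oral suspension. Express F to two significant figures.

F = 0.66

Trapezoidal AUC_0→5.5 (IV):
  [0→2]: (252.1+190.9)/2 × 2 = 443.0
  [2→5]: (190.9+125.8)/2 × 3 = 475.05
  [5→5.5]: (125.8+117.4)/2 × 0.5 = 60.8
  Sum = 978.85 ng/mL·hr
IV tail: 117.4/0.139 = 844.604; AUC_iv,0→∞ = 978.85 + 844.604 = 1823.454 ng/mL·hr
Trapezoidal AUC_0→17 (oral suspension):
  [0→3]: (0.0+462.6)/2 × 3 = 693.9
  [3→9]: (462.6+262.1)/2 × 6 = 2174.1
  [9→10]: (262.1+229.4)/2 × 1 = 245.75
  [10→13]: (229.4+152.2)/2 × 3 = 572.4
  [13→17]: (152.2+87.5)/2 × 4 = 479.4
  Sum = 4165.55 ng/mL·hr
oral suspension tail: 87.5/0.139 = 629.496; AUC_ev,0→∞ = 4165.55 + 629.496 = 4795.046 ng/mL·hr
F = (AUC_ev/D_ev)/(AUC_iv/D_iv) = (4795.046/40)/(1823.454/10) = 119.87615/182.3454 = 0.6574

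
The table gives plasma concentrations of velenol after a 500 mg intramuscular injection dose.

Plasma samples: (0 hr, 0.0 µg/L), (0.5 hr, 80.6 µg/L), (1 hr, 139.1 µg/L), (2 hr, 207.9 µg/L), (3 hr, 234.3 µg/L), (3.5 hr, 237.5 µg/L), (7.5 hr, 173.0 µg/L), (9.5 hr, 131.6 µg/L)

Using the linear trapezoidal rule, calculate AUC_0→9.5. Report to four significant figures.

Trapezoidal AUC_0→9.5:
  [0→0.5]: (0.0+80.6)/2 × 0.5 = 20.15
  [0.5→1]: (80.6+139.1)/2 × 0.5 = 54.925
  [1→2]: (139.1+207.9)/2 × 1 = 173.5
  [2→3]: (207.9+234.3)/2 × 1 = 221.1
  [3→3.5]: (234.3+237.5)/2 × 0.5 = 117.95
  [3.5→7.5]: (237.5+173.0)/2 × 4 = 821.0
  [7.5→9.5]: (173.0+131.6)/2 × 2 = 304.6
  Sum = 1713.225 µg/L·hr

AUC = 1713 µg/L·hr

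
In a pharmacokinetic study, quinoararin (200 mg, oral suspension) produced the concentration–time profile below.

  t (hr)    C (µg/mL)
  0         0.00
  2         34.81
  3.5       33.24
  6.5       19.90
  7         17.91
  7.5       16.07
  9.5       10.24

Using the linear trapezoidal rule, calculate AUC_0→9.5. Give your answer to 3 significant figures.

Trapezoidal AUC_0→9.5:
  [0→2]: (0.00+34.81)/2 × 2 = 34.81
  [2→3.5]: (34.81+33.24)/2 × 1.5 = 51.0375
  [3.5→6.5]: (33.24+19.90)/2 × 3 = 79.71
  [6.5→7]: (19.90+17.91)/2 × 0.5 = 9.4525
  [7→7.5]: (17.91+16.07)/2 × 0.5 = 8.495
  [7.5→9.5]: (16.07+10.24)/2 × 2 = 26.31
  Sum = 209.815 µg/mL·hr

AUC = 210 µg/mL·hr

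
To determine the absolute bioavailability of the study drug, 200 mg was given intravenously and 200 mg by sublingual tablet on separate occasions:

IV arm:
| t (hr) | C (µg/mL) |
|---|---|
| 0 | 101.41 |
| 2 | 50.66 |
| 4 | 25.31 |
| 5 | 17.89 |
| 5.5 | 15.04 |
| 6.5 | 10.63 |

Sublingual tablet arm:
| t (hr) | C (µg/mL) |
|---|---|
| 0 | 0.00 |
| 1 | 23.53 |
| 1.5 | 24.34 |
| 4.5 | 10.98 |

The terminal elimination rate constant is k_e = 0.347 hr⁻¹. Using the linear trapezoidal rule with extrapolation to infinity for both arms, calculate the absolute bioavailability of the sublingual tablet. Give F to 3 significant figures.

F = 0.360

Trapezoidal AUC_0→6.5 (IV):
  [0→2]: (101.41+50.66)/2 × 2 = 152.07
  [2→4]: (50.66+25.31)/2 × 2 = 75.97
  [4→5]: (25.31+17.89)/2 × 1 = 21.6
  [5→5.5]: (17.89+15.04)/2 × 0.5 = 8.2325
  [5.5→6.5]: (15.04+10.63)/2 × 1 = 12.835
  Sum = 270.7075 µg/mL·hr
IV tail: 10.63/0.347 = 30.634; AUC_iv,0→∞ = 270.7075 + 30.634 = 301.3415 µg/mL·hr
Trapezoidal AUC_0→4.5 (sublingual tablet):
  [0→1]: (0.00+23.53)/2 × 1 = 11.765
  [1→1.5]: (23.53+24.34)/2 × 0.5 = 11.9675
  [1.5→4.5]: (24.34+10.98)/2 × 3 = 52.98
  Sum = 76.7125 µg/mL·hr
sublingual tablet tail: 10.98/0.347 = 31.643; AUC_ev,0→∞ = 76.7125 + 31.643 = 108.3555 µg/mL·hr
F = (AUC_ev/D_ev)/(AUC_iv/D_iv) = (108.3555/200)/(301.3415/200) = 0.5417775/1.5067075 = 0.3596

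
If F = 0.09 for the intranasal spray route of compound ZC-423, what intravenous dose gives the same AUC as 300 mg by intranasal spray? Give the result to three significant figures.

D_iv = 27.0 mg

Systemic exposure from an extravascular dose = F × D_ev, so the equivalent IV dose is F × D_ev.
D_iv = F × D_ev = 0.09 × 300 = 27 mg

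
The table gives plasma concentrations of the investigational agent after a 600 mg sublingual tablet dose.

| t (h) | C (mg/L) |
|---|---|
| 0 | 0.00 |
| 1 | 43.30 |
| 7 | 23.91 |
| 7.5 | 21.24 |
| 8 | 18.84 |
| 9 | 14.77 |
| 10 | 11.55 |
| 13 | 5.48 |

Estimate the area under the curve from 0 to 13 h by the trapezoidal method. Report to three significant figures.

Trapezoidal AUC_0→13:
  [0→1]: (0.00+43.30)/2 × 1 = 21.65
  [1→7]: (43.30+23.91)/2 × 6 = 201.63
  [7→7.5]: (23.91+21.24)/2 × 0.5 = 11.2875
  [7.5→8]: (21.24+18.84)/2 × 0.5 = 10.02
  [8→9]: (18.84+14.77)/2 × 1 = 16.805
  [9→10]: (14.77+11.55)/2 × 1 = 13.16
  [10→13]: (11.55+5.48)/2 × 3 = 25.545
  Sum = 300.0975 mg/L·h

AUC = 300 mg/L·h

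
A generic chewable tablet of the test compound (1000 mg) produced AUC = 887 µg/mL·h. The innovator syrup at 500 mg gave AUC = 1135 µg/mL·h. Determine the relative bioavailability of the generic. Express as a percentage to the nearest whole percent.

F_rel = 39%

F_rel = (AUC_test/D_test) / (AUC_ref/D_ref)
      = (887/1000) / (1135/500)
      = 0.887 / 2.27 = 0.3907 = 39.07%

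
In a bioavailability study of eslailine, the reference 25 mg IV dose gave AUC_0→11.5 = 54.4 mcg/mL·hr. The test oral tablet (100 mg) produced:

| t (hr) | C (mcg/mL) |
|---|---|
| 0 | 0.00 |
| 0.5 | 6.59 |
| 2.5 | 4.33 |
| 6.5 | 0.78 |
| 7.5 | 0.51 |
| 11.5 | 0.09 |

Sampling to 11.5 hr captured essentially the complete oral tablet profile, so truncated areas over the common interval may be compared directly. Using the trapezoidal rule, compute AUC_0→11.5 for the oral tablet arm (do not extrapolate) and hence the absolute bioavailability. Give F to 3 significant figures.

F = 0.113

Trapezoidal AUC_0→11.5 (oral tablet):
  [0→0.5]: (0.00+6.59)/2 × 0.5 = 1.6475
  [0.5→2.5]: (6.59+4.33)/2 × 2 = 10.92
  [2.5→6.5]: (4.33+0.78)/2 × 4 = 10.22
  [6.5→7.5]: (0.78+0.51)/2 × 1 = 0.645
  [7.5→11.5]: (0.51+0.09)/2 × 4 = 1.2
  Sum = 24.6325 mcg/mL·hr
F = (AUC_ev/D_ev)/(AUC_iv/D_iv) = (24.6325/100)/(54.4/25) = 0.246325/2.176 = 0.1132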